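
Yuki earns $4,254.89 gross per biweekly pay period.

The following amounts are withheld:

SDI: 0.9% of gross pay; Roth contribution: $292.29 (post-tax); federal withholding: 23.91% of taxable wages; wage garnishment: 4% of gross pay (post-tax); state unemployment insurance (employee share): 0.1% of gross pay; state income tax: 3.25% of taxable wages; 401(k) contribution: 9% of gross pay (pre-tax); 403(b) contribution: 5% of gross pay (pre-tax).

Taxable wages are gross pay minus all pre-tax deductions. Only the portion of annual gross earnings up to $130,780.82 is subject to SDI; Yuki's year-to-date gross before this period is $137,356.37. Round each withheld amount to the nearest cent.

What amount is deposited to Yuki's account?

$2,198.63

401(k) contribution: $4,254.89 × 0.09 = $382.94
403(b) contribution: $4,254.89 × 0.05 = $212.74
Pre-tax total = $382.94 + $212.74 = $595.68
Taxable wages = $4,254.89 − $595.68 = $3,659.21
Federal withholding: $3,659.21 × 0.2391 = $874.92
State income tax: $3,659.21 × 0.0325 = $118.92
SDI: annual cap $130,780.82 already reached (YTD $137,356.37), so $0.00
State unemployment insurance (employee share): $4,254.89 × 0.001 = $4.25
Wage garnishment: $4,254.89 × 0.04 = $170.20
Roth contribution: $292.29
Total deductions = $382.94 + $212.74 + $874.92 + $118.92 + $0.00 + $4.25 + $170.20 + $292.29 = $2,056.26
Net pay = $4,254.89 − $2,056.26 = $2,198.63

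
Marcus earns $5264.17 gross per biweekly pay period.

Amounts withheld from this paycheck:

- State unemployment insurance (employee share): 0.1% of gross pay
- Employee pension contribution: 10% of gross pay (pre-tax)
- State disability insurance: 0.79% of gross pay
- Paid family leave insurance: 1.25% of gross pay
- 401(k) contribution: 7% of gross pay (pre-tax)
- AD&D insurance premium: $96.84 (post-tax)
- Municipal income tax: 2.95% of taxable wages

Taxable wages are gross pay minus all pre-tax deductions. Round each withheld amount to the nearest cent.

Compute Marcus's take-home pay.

401(k) contribution: $5264.17 × 0.07 = $368.49
Employee pension contribution: $5264.17 × 0.1 = $526.42
Pre-tax total = $368.49 + $526.42 = $894.91
Taxable wages = $5264.17 − $894.91 = $4369.26
Municipal income tax: $4369.26 × 0.0295 = $128.89
State unemployment insurance (employee share): $5264.17 × 0.001 = $5.26
Paid family leave insurance: $5264.17 × 0.0125 = $65.80
State disability insurance: $5264.17 × 0.0079 = $41.59
AD&D insurance premium: $96.84
Total deductions = $368.49 + $526.42 + $128.89 + $5.26 + $65.80 + $41.59 + $96.84 = $1233.29
Net pay = $5264.17 − $1233.29 = $4030.88

$4030.88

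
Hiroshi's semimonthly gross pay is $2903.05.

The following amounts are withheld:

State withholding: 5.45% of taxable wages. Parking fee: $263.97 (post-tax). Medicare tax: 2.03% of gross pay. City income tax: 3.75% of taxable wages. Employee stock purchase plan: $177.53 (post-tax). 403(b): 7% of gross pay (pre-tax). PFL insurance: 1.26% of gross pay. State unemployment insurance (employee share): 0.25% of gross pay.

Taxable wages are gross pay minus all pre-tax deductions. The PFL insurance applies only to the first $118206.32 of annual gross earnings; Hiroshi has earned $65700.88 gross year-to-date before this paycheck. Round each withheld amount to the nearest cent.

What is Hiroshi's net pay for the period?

$1907.19

403(b): $2903.05 × 0.07 = $203.21
Taxable wages = $2903.05 − $203.21 = $2699.84
City income tax: $2699.84 × 0.0375 = $101.24
State withholding: $2699.84 × 0.0545 = $147.14
Medicare tax: $2903.05 × 0.0203 = $58.93
State unemployment insurance (employee share): $2903.05 × 0.0025 = $7.26
PFL insurance: cap not yet reached, full $2903.05 is subject → $2903.05 × 0.0126 = $36.58
Employee stock purchase plan: $177.53
Parking fee: $263.97
Total deductions = $203.21 + $101.24 + $147.14 + $58.93 + $7.26 + $36.58 + $177.53 + $263.97 = $995.86
Net pay = $2903.05 − $995.86 = $1907.19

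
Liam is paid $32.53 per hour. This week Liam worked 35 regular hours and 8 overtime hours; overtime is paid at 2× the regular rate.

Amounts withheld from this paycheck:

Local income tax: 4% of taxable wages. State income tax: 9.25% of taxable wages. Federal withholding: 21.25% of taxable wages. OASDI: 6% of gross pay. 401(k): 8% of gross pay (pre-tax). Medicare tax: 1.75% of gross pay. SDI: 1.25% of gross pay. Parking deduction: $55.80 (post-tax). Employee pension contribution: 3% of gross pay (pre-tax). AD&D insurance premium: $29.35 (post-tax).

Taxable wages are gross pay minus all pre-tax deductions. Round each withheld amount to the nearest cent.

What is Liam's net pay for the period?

$732.68

Regular pay: 35 × $32.53 = $1,138.55
Overtime pay: 8 × $32.53 × 2 = $520.48
Gross pay = $1,138.55 + $520.48 = $1,659.03
Employee pension contribution: $1,659.03 × 0.03 = $49.77
401(k): $1,659.03 × 0.08 = $132.72
Pre-tax total = $49.77 + $132.72 = $182.49
Taxable wages = $1,659.03 − $182.49 = $1,476.54
Federal withholding: $1,476.54 × 0.2125 = $313.76
Local income tax: $1,476.54 × 0.04 = $59.06
State income tax: $1,476.54 × 0.0925 = $136.58
OASDI: $1,659.03 × 0.06 = $99.54
Medicare tax: $1,659.03 × 0.0175 = $29.03
SDI: $1,659.03 × 0.0125 = $20.74
AD&D insurance premium: $29.35
Parking deduction: $55.80
Total deductions = $49.77 + $132.72 + $313.76 + $59.06 + $136.58 + $99.54 + $29.03 + $20.74 + $29.35 + $55.80 = $926.35
Net pay = $1,659.03 − $926.35 = $732.68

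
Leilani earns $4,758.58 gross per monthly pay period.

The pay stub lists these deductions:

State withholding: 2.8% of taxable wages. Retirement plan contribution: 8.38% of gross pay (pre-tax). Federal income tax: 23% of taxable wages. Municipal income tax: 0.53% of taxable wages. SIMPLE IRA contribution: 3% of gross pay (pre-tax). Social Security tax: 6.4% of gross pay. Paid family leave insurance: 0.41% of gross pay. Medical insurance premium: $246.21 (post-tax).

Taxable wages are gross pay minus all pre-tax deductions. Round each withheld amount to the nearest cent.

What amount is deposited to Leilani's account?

$2,536.43

Retirement plan contribution: $4,758.58 × 0.0838 = $398.77
SIMPLE IRA contribution: $4,758.58 × 0.03 = $142.76
Pre-tax total = $398.77 + $142.76 = $541.53
Taxable wages = $4,758.58 − $541.53 = $4,217.05
Federal income tax: $4,217.05 × 0.23 = $969.92
State withholding: $4,217.05 × 0.028 = $118.08
Municipal income tax: $4,217.05 × 0.0053 = $22.35
Social Security tax: $4,758.58 × 0.064 = $304.55
Paid family leave insurance: $4,758.58 × 0.0041 = $19.51
Medical insurance premium: $246.21
Total deductions = $398.77 + $142.76 + $969.92 + $118.08 + $22.35 + $304.55 + $19.51 + $246.21 = $2,222.15
Net pay = $4,758.58 − $2,222.15 = $2,536.43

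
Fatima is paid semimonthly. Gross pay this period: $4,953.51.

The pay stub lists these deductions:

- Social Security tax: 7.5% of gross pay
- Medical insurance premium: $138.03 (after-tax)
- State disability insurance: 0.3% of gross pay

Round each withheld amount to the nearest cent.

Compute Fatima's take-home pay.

$4,429.11

Social Security tax: $4,953.51 × 0.075 = $371.51
State disability insurance: $4,953.51 × 0.003 = $14.86
Medical insurance premium: $138.03
Total deductions = $371.51 + $14.86 + $138.03 = $524.40
Net pay = $4,953.51 − $524.40 = $4,429.11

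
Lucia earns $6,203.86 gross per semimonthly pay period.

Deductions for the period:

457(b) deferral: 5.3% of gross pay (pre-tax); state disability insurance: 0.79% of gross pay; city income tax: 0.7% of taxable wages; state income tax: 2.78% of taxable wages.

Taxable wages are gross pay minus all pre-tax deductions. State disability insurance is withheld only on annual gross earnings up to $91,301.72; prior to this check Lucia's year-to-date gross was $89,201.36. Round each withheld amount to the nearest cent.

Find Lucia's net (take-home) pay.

$5,654.01

457(b) deferral: $6,203.86 × 0.053 = $328.80
Taxable wages = $6,203.86 − $328.80 = $5,875.06
State income tax: $5,875.06 × 0.0278 = $163.33
City income tax: $5,875.06 × 0.007 = $41.13
State disability insurance: only $91,301.72 − $89,201.36 = $2,100.36 of this check is subject → $2,100.36 × 0.0079 = $16.59
Total deductions = $328.80 + $163.33 + $41.13 + $16.59 = $549.85
Net pay = $6,203.86 − $549.85 = $5,654.01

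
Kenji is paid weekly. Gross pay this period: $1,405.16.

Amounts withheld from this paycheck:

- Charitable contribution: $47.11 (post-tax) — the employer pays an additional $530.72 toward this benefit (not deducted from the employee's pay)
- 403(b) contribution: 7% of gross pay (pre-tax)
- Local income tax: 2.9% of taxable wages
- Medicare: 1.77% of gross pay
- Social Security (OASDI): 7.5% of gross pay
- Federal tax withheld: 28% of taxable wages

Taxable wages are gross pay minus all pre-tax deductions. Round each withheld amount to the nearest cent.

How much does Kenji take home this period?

403(b) contribution: $1,405.16 × 0.07 = $98.36
Taxable wages = $1,405.16 − $98.36 = $1,306.80
Local income tax: $1,306.80 × 0.029 = $37.90
Federal tax withheld: $1,306.80 × 0.28 = $365.90
Social Security (OASDI): $1,405.16 × 0.075 = $105.39
Medicare: $1,405.16 × 0.0177 = $24.87
Charitable contribution: $47.11
(Employer's $530.72 toward charitable contribution is not withheld from the employee.)
Total deductions = $98.36 + $37.90 + $365.90 + $105.39 + $24.87 + $47.11 = $679.53
Net pay = $1,405.16 − $679.53 = $725.63

$725.63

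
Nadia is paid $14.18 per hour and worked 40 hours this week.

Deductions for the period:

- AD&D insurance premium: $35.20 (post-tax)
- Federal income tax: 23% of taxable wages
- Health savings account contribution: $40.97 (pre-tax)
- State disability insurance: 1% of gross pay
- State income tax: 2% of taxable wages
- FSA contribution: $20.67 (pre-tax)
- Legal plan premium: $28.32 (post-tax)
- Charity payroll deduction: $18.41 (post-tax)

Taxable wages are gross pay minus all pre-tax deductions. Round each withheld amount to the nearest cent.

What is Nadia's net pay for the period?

Gross pay: 40 × $14.18 = $567.20
FSA contribution: $20.67
Health savings account contribution: $40.97
Pre-tax total = $20.67 + $40.97 = $61.64
Taxable wages = $567.20 − $61.64 = $505.56
Federal income tax: $505.56 × 0.23 = $116.28
State income tax: $505.56 × 0.02 = $10.11
State disability insurance: $567.20 × 0.01 = $5.67
Charity payroll deduction: $18.41
Legal plan premium: $28.32
AD&D insurance premium: $35.20
Total deductions = $20.67 + $40.97 + $116.28 + $10.11 + $5.67 + $18.41 + $28.32 + $35.20 = $275.63
Net pay = $567.20 − $275.63 = $291.57

$291.57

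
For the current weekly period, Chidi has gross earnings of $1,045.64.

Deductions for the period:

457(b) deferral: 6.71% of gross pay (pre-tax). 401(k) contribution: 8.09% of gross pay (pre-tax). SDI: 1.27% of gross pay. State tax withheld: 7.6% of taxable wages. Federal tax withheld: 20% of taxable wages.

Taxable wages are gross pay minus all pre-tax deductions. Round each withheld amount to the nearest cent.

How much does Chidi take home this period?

$631.72

401(k) contribution: $1,045.64 × 0.0809 = $84.59
457(b) deferral: $1,045.64 × 0.0671 = $70.16
Pre-tax total = $84.59 + $70.16 = $154.75
Taxable wages = $1,045.64 − $154.75 = $890.89
Federal tax withheld: $890.89 × 0.2 = $178.18
State tax withheld: $890.89 × 0.076 = $67.71
SDI: $1,045.64 × 0.0127 = $13.28
Total deductions = $84.59 + $70.16 + $178.18 + $67.71 + $13.28 = $413.92
Net pay = $1,045.64 − $413.92 = $631.72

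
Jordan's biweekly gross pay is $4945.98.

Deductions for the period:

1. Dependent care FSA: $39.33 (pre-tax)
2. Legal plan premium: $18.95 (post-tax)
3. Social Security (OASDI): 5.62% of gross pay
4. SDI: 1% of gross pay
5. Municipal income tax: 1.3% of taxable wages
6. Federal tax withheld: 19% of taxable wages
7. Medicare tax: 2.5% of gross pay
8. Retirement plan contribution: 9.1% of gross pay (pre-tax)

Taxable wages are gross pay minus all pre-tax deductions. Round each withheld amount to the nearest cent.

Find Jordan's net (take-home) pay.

$3081.86

Dependent care FSA: $39.33
Retirement plan contribution: $4945.98 × 0.091 = $450.08
Pre-tax total = $39.33 + $450.08 = $489.41
Taxable wages = $4945.98 − $489.41 = $4456.57
Federal tax withheld: $4456.57 × 0.19 = $846.75
Municipal income tax: $4456.57 × 0.013 = $57.94
Medicare tax: $4945.98 × 0.025 = $123.65
SDI: $4945.98 × 0.01 = $49.46
Social Security (OASDI): $4945.98 × 0.0562 = $277.96
Legal plan premium: $18.95
Total deductions = $39.33 + $450.08 + $846.75 + $57.94 + $123.65 + $49.46 + $277.96 + $18.95 = $1864.12
Net pay = $4945.98 − $1864.12 = $3081.86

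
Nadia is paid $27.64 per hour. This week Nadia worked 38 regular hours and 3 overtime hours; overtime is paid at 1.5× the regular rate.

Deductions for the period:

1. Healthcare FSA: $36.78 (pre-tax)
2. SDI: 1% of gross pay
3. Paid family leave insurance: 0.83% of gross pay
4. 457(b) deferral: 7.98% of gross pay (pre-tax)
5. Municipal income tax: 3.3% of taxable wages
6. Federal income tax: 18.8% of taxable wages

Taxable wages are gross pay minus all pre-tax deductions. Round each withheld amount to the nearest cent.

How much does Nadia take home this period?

Regular pay: 38 × $27.64 = $1,050.32
Overtime pay: 3 × $27.64 × 1.5 = $124.38
Gross pay = $1,050.32 + $124.38 = $1,174.70
457(b) deferral: $1,174.70 × 0.0798 = $93.74
Healthcare FSA: $36.78
Pre-tax total = $93.74 + $36.78 = $130.52
Taxable wages = $1,174.70 − $130.52 = $1,044.18
Federal income tax: $1,044.18 × 0.188 = $196.31
Municipal income tax: $1,044.18 × 0.033 = $34.46
SDI: $1,174.70 × 0.01 = $11.75
Paid family leave insurance: $1,174.70 × 0.0083 = $9.75
Total deductions = $93.74 + $36.78 + $196.31 + $34.46 + $11.75 + $9.75 = $382.79
Net pay = $1,174.70 − $382.79 = $791.91

$791.91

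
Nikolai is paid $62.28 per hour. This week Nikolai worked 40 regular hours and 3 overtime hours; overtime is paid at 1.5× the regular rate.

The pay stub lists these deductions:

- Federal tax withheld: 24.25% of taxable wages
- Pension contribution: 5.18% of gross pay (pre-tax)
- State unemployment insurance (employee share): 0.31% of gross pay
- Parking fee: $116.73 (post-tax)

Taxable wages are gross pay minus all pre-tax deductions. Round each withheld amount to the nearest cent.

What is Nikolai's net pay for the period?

$1,865.31

Regular pay: 40 × $62.28 = $2,491.20
Overtime pay: 3 × $62.28 × 1.5 = $280.26
Gross pay = $2,491.20 + $280.26 = $2,771.46
Pension contribution: $2,771.46 × 0.0518 = $143.56
Taxable wages = $2,771.46 − $143.56 = $2,627.90
Federal tax withheld: $2,627.90 × 0.2425 = $637.27
State unemployment insurance (employee share): $2,771.46 × 0.0031 = $8.59
Parking fee: $116.73
Total deductions = $143.56 + $637.27 + $8.59 + $116.73 = $906.15
Net pay = $2,771.46 − $906.15 = $1,865.31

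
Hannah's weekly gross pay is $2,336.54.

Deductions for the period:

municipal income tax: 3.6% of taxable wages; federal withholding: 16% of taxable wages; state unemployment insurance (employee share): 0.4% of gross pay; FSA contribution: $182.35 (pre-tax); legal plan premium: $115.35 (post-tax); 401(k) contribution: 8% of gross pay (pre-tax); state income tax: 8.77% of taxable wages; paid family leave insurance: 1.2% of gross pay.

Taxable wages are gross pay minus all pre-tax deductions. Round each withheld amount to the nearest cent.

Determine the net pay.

$1,256.42

FSA contribution: $182.35
401(k) contribution: $2,336.54 × 0.08 = $186.92
Pre-tax total = $182.35 + $186.92 = $369.27
Taxable wages = $2,336.54 − $369.27 = $1,967.27
Federal withholding: $1,967.27 × 0.16 = $314.76
Municipal income tax: $1,967.27 × 0.036 = $70.82
State income tax: $1,967.27 × 0.0877 = $172.53
State unemployment insurance (employee share): $2,336.54 × 0.004 = $9.35
Paid family leave insurance: $2,336.54 × 0.012 = $28.04
Legal plan premium: $115.35
Total deductions = $182.35 + $186.92 + $314.76 + $70.82 + $172.53 + $9.35 + $28.04 + $115.35 = $1,080.12
Net pay = $2,336.54 − $1,080.12 = $1,256.42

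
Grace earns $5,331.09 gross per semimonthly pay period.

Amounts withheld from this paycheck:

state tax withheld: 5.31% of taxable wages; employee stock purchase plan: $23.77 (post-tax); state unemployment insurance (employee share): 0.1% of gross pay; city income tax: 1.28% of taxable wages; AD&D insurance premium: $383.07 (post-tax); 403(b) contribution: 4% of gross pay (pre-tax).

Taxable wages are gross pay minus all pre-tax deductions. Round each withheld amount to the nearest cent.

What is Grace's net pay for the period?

403(b) contribution: $5,331.09 × 0.04 = $213.24
Taxable wages = $5,331.09 − $213.24 = $5,117.85
State tax withheld: $5,117.85 × 0.0531 = $271.76
City income tax: $5,117.85 × 0.0128 = $65.51
State unemployment insurance (employee share): $5,331.09 × 0.001 = $5.33
AD&D insurance premium: $383.07
Employee stock purchase plan: $23.77
Total deductions = $213.24 + $271.76 + $65.51 + $5.33 + $383.07 + $23.77 = $962.68
Net pay = $5,331.09 − $962.68 = $4,368.41

$4,368.41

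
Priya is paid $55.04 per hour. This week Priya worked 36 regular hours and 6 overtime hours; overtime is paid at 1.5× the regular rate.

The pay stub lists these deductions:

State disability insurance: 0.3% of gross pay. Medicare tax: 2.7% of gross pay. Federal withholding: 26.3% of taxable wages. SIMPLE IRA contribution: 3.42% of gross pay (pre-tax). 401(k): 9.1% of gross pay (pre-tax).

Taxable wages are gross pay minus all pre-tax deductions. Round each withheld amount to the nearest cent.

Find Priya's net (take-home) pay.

$1,522.56

Regular pay: 36 × $55.04 = $1,981.44
Overtime pay: 6 × $55.04 × 1.5 = $495.36
Gross pay = $1,981.44 + $495.36 = $2,476.80
401(k): $2,476.80 × 0.091 = $225.39
SIMPLE IRA contribution: $2,476.80 × 0.0342 = $84.71
Pre-tax total = $225.39 + $84.71 = $310.10
Taxable wages = $2,476.80 − $310.10 = $2,166.70
Federal withholding: $2,166.70 × 0.263 = $569.84
Medicare tax: $2,476.80 × 0.027 = $66.87
State disability insurance: $2,476.80 × 0.003 = $7.43
Total deductions = $225.39 + $84.71 + $569.84 + $66.87 + $7.43 = $954.24
Net pay = $2,476.80 − $954.24 = $1,522.56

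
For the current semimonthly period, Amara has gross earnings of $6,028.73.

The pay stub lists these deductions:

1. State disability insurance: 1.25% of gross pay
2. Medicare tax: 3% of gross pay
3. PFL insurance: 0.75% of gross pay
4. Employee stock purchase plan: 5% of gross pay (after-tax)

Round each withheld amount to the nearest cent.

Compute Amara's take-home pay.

PFL insurance: $6,028.73 × 0.0075 = $45.22
State disability insurance: $6,028.73 × 0.0125 = $75.36
Medicare tax: $6,028.73 × 0.03 = $180.86
Employee stock purchase plan: $6,028.73 × 0.05 = $301.44
Total deductions = $45.22 + $75.36 + $180.86 + $301.44 = $602.88
Net pay = $6,028.73 − $602.88 = $5,425.85

$5,425.85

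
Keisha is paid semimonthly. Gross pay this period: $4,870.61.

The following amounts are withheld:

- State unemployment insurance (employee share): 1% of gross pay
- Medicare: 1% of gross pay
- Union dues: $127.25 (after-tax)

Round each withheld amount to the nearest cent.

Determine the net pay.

Medicare: $4,870.61 × 0.01 = $48.71
State unemployment insurance (employee share): $4,870.61 × 0.01 = $48.71
Union dues: $127.25
Total deductions = $48.71 + $48.71 + $127.25 = $224.67
Net pay = $4,870.61 − $224.67 = $4,645.94

$4,645.94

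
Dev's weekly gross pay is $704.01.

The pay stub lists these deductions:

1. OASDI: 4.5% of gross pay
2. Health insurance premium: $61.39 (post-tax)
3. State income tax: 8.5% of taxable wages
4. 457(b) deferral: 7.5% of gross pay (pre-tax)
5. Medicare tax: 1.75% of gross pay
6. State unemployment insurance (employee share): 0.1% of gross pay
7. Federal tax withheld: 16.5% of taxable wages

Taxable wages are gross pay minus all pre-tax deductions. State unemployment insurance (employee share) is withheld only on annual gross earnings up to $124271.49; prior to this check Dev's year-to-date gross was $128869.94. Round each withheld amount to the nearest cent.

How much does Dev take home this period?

$383.02

457(b) deferral: $704.01 × 0.075 = $52.80
Taxable wages = $704.01 − $52.80 = $651.21
State income tax: $651.21 × 0.085 = $55.35
Federal tax withheld: $651.21 × 0.165 = $107.45
OASDI: $704.01 × 0.045 = $31.68
State unemployment insurance (employee share): annual cap $124271.49 already reached (YTD $128869.94), so $0.00
Medicare tax: $704.01 × 0.0175 = $12.32
Health insurance premium: $61.39
Total deductions = $52.80 + $55.35 + $107.45 + $31.68 + $0.00 + $12.32 + $61.39 = $320.99
Net pay = $704.01 − $320.99 = $383.02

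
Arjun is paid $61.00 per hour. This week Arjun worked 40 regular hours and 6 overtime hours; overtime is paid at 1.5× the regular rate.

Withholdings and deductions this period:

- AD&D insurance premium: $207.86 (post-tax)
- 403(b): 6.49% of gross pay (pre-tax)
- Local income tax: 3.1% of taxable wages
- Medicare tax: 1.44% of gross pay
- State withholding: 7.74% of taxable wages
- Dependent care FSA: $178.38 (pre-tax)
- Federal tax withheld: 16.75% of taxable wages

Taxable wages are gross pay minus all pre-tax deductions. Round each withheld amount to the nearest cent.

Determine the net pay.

$1643.79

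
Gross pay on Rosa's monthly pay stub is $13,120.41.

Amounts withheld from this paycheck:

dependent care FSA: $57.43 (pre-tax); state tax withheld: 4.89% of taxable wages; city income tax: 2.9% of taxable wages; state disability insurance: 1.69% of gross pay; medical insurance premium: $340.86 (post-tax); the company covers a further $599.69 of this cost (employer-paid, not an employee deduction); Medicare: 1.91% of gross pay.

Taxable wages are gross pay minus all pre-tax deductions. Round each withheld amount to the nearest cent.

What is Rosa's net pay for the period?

$11,232.18

Dependent care FSA: $57.43
Taxable wages = $13,120.41 − $57.43 = $13,062.98
City income tax: $13,062.98 × 0.029 = $378.83
State tax withheld: $13,062.98 × 0.0489 = $638.78
State disability insurance: $13,120.41 × 0.0169 = $221.73
Medicare: $13,120.41 × 0.0191 = $250.60
Medical insurance premium: $340.86
(Employer's $599.69 toward medical insurance premium is not withheld from the employee.)
Total deductions = $57.43 + $378.83 + $638.78 + $221.73 + $250.60 + $340.86 = $1,888.23
Net pay = $13,120.41 − $1,888.23 = $11,232.18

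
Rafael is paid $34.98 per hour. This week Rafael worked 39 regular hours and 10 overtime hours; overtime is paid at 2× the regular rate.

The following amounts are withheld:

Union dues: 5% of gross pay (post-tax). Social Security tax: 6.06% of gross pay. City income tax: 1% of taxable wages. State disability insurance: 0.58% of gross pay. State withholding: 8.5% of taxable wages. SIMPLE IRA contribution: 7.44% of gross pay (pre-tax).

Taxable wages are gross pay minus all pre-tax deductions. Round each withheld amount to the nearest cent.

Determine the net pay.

$1,488.57

Regular pay: 39 × $34.98 = $1,364.22
Overtime pay: 10 × $34.98 × 2 = $699.60
Gross pay = $1,364.22 + $699.60 = $2,063.82
SIMPLE IRA contribution: $2,063.82 × 0.0744 = $153.55
Taxable wages = $2,063.82 − $153.55 = $1,910.27
State withholding: $1,910.27 × 0.085 = $162.37
City income tax: $1,910.27 × 0.01 = $19.10
State disability insurance: $2,063.82 × 0.0058 = $11.97
Social Security tax: $2,063.82 × 0.0606 = $125.07
Union dues: $2,063.82 × 0.05 = $103.19
Total deductions = $153.55 + $162.37 + $19.10 + $11.97 + $125.07 + $103.19 = $575.25
Net pay = $2,063.82 − $575.25 = $1,488.57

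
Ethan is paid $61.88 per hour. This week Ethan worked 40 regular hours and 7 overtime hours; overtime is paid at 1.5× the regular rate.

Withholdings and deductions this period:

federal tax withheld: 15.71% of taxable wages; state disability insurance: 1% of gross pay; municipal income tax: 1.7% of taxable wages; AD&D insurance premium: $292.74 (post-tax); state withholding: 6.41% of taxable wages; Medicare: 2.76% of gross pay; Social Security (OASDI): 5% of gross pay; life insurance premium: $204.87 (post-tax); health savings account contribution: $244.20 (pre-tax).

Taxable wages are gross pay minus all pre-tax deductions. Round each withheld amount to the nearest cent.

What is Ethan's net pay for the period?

$1423.19

Regular pay: 40 × $61.88 = $2475.20
Overtime pay: 7 × $61.88 × 1.5 = $649.74
Gross pay = $2475.20 + $649.74 = $3124.94
Health savings account contribution: $244.20
Taxable wages = $3124.94 − $244.20 = $2880.74
Municipal income tax: $2880.74 × 0.017 = $48.97
Federal tax withheld: $2880.74 × 0.1571 = $452.56
State withholding: $2880.74 × 0.0641 = $184.66
Medicare: $3124.94 × 0.0276 = $86.25
State disability insurance: $3124.94 × 0.01 = $31.25
Social Security (OASDI): $3124.94 × 0.05 = $156.25
Life insurance premium: $204.87
AD&D insurance premium: $292.74
Total deductions = $244.20 + $48.97 + $452.56 + $184.66 + $86.25 + $31.25 + $156.25 + $204.87 + $292.74 = $1701.75
Net pay = $3124.94 − $1701.75 = $1423.19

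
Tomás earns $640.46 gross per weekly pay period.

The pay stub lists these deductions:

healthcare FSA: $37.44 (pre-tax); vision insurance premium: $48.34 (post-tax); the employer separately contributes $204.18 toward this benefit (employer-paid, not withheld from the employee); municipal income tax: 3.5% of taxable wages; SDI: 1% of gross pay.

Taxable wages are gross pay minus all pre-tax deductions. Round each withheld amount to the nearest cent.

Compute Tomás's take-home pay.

$527.17

Healthcare FSA: $37.44
Taxable wages = $640.46 − $37.44 = $603.02
Municipal income tax: $603.02 × 0.035 = $21.11
SDI: $640.46 × 0.01 = $6.40
Vision insurance premium: $48.34
(Employer's $204.18 toward vision insurance premium is not withheld from the employee.)
Total deductions = $37.44 + $21.11 + $6.40 + $48.34 = $113.29
Net pay = $640.46 − $113.29 = $527.17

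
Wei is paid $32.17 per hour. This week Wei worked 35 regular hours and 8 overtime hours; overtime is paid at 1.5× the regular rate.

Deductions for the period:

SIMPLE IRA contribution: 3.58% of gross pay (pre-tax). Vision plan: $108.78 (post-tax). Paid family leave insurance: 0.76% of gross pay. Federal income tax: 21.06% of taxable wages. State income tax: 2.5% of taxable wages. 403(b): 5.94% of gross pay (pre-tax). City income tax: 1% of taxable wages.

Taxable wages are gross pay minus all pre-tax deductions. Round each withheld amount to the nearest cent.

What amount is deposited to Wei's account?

Regular pay: 35 × $32.17 = $1,125.95
Overtime pay: 8 × $32.17 × 1.5 = $386.04
Gross pay = $1,125.95 + $386.04 = $1,511.99
SIMPLE IRA contribution: $1,511.99 × 0.0358 = $54.13
403(b): $1,511.99 × 0.0594 = $89.81
Pre-tax total = $54.13 + $89.81 = $143.94
Taxable wages = $1,511.99 − $143.94 = $1,368.05
State income tax: $1,368.05 × 0.025 = $34.20
Federal income tax: $1,368.05 × 0.2106 = $288.11
City income tax: $1,368.05 × 0.01 = $13.68
Paid family leave insurance: $1,511.99 × 0.0076 = $11.49
Vision plan: $108.78
Total deductions = $54.13 + $89.81 + $34.20 + $288.11 + $13.68 + $11.49 + $108.78 = $600.20
Net pay = $1,511.99 − $600.20 = $911.79

$911.79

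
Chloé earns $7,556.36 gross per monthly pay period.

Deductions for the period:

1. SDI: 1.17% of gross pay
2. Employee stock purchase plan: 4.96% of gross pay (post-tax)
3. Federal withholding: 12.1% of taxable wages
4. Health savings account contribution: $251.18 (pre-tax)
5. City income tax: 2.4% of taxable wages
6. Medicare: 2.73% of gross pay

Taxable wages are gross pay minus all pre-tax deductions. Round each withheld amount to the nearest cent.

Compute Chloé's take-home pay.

Health savings account contribution: $251.18
Taxable wages = $7,556.36 − $251.18 = $7,305.18
Federal withholding: $7,305.18 × 0.121 = $883.93
City income tax: $7,305.18 × 0.024 = $175.32
Medicare: $7,556.36 × 0.0273 = $206.29
SDI: $7,556.36 × 0.0117 = $88.41
Employee stock purchase plan: $7,556.36 × 0.0496 = $374.80
Total deductions = $251.18 + $883.93 + $175.32 + $206.29 + $88.41 + $374.80 = $1,979.93
Net pay = $7,556.36 − $1,979.93 = $5,576.43

$5,576.43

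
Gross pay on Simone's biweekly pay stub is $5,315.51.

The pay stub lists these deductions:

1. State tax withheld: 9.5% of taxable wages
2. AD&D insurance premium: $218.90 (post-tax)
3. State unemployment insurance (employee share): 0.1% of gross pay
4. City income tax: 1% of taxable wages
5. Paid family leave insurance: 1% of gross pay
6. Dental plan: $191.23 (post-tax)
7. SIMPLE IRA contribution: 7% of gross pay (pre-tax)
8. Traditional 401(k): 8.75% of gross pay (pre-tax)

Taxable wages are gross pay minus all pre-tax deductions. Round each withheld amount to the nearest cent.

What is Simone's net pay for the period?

$3,539.48

Traditional 401(k): $5,315.51 × 0.0875 = $465.11
SIMPLE IRA contribution: $5,315.51 × 0.07 = $372.09
Pre-tax total = $465.11 + $372.09 = $837.20
Taxable wages = $5,315.51 − $837.20 = $4,478.31
State tax withheld: $4,478.31 × 0.095 = $425.44
City income tax: $4,478.31 × 0.01 = $44.78
Paid family leave insurance: $5,315.51 × 0.01 = $53.16
State unemployment insurance (employee share): $5,315.51 × 0.001 = $5.32
Dental plan: $191.23
AD&D insurance premium: $218.90
Total deductions = $465.11 + $372.09 + $425.44 + $44.78 + $53.16 + $5.32 + $191.23 + $218.90 = $1,776.03
Net pay = $5,315.51 − $1,776.03 = $3,539.48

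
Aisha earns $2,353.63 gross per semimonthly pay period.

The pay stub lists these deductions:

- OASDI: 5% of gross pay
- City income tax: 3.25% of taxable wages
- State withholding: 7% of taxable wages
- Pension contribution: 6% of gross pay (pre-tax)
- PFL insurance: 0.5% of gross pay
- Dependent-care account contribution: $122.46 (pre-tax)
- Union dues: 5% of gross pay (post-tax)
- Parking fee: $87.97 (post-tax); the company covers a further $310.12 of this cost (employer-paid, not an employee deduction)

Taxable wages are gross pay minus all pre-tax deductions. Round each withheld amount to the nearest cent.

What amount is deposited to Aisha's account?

Dependent-care account contribution: $122.46
Pension contribution: $2,353.63 × 0.06 = $141.22
Pre-tax total = $122.46 + $141.22 = $263.68
Taxable wages = $2,353.63 − $263.68 = $2,089.95
City income tax: $2,089.95 × 0.0325 = $67.92
State withholding: $2,089.95 × 0.07 = $146.30
OASDI: $2,353.63 × 0.05 = $117.68
PFL insurance: $2,353.63 × 0.005 = $11.77
Union dues: $2,353.63 × 0.05 = $117.68
Parking fee: $87.97
(Employer's $310.12 toward parking fee is not withheld from the employee.)
Total deductions = $122.46 + $141.22 + $67.92 + $146.30 + $117.68 + $11.77 + $117.68 + $87.97 = $813.00
Net pay = $2,353.63 − $813.00 = $1,540.63

$1,540.63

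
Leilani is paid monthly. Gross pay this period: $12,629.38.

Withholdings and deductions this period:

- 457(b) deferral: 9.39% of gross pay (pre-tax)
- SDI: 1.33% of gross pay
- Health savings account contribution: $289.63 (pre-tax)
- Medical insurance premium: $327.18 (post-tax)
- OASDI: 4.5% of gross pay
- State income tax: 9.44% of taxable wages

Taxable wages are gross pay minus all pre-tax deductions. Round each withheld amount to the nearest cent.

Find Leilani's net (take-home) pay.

$9,037.46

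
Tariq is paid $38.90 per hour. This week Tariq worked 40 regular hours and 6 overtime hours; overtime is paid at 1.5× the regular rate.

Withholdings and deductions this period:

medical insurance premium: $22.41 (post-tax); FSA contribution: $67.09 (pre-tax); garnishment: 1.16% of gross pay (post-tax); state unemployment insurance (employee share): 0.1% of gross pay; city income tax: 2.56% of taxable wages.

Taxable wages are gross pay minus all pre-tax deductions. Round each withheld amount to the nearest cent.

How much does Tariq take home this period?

Regular pay: 40 × $38.90 = $1,556.00
Overtime pay: 6 × $38.90 × 1.5 = $350.10
Gross pay = $1,556.00 + $350.10 = $1,906.10
FSA contribution: $67.09
Taxable wages = $1,906.10 − $67.09 = $1,839.01
City income tax: $1,839.01 × 0.0256 = $47.08
State unemployment insurance (employee share): $1,906.10 × 0.001 = $1.91
Garnishment: $1,906.10 × 0.0116 = $22.11
Medical insurance premium: $22.41
Total deductions = $67.09 + $47.08 + $1.91 + $22.11 + $22.41 = $160.60
Net pay = $1,906.10 − $160.60 = $1,745.50

$1,745.50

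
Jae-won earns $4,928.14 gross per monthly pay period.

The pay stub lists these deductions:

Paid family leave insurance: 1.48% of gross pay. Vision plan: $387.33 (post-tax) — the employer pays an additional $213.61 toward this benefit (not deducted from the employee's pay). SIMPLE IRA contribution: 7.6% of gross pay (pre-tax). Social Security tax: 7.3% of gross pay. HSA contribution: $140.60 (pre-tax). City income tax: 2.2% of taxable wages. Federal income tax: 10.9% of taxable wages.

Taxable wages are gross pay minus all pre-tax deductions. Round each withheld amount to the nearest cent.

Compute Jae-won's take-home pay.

$3,014.87

SIMPLE IRA contribution: $4,928.14 × 0.076 = $374.54
HSA contribution: $140.60
Pre-tax total = $374.54 + $140.60 = $515.14
Taxable wages = $4,928.14 − $515.14 = $4,413.00
Federal income tax: $4,413.00 × 0.109 = $481.02
City income tax: $4,413.00 × 0.022 = $97.09
Paid family leave insurance: $4,928.14 × 0.0148 = $72.94
Social Security tax: $4,928.14 × 0.073 = $359.75
Vision plan: $387.33
(Employer's $213.61 toward vision plan is not withheld from the employee.)
Total deductions = $374.54 + $140.60 + $481.02 + $97.09 + $72.94 + $359.75 + $387.33 = $1,913.27
Net pay = $4,928.14 − $1,913.27 = $3,014.87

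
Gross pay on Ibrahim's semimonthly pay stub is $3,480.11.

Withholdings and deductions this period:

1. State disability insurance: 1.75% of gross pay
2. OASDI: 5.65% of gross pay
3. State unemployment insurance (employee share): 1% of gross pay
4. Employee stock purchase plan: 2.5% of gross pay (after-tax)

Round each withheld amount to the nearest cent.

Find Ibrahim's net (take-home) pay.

$3,100.78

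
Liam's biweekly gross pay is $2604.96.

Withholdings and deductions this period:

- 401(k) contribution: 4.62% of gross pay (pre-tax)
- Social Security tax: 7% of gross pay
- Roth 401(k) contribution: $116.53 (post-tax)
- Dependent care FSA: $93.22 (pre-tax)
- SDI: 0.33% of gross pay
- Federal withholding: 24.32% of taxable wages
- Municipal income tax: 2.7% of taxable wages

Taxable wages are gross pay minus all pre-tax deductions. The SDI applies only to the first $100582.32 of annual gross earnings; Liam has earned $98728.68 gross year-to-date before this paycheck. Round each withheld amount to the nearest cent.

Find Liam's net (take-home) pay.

$1440.23

401(k) contribution: $2604.96 × 0.0462 = $120.35
Dependent care FSA: $93.22
Pre-tax total = $120.35 + $93.22 = $213.57
Taxable wages = $2604.96 − $213.57 = $2391.39
Federal withholding: $2391.39 × 0.2432 = $581.59
Municipal income tax: $2391.39 × 0.027 = $64.57
Social Security tax: $2604.96 × 0.07 = $182.35
SDI: only $100582.32 − $98728.68 = $1853.64 of this check is subject → $1853.64 × 0.0033 = $6.12
Roth 401(k) contribution: $116.53
Total deductions = $120.35 + $93.22 + $581.59 + $64.57 + $182.35 + $6.12 + $116.53 = $1164.73
Net pay = $2604.96 − $1164.73 = $1440.23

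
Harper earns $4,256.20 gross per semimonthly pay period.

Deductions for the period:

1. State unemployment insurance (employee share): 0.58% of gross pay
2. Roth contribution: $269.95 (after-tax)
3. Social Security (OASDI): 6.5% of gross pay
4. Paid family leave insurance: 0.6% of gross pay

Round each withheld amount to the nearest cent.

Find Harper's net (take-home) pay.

Social Security (OASDI): $4,256.20 × 0.065 = $276.65
Paid family leave insurance: $4,256.20 × 0.006 = $25.54
State unemployment insurance (employee share): $4,256.20 × 0.0058 = $24.69
Roth contribution: $269.95
Total deductions = $276.65 + $25.54 + $24.69 + $269.95 = $596.83
Net pay = $4,256.20 − $596.83 = $3,659.37

$3,659.37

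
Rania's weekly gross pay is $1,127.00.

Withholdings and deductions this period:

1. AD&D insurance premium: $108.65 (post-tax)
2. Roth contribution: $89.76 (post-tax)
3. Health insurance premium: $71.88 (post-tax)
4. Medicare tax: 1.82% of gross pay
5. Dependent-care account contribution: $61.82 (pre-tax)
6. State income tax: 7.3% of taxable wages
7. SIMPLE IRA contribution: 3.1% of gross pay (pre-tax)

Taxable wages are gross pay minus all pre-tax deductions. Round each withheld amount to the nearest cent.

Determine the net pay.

Dependent-care account contribution: $61.82
SIMPLE IRA contribution: $1,127.00 × 0.031 = $34.94
Pre-tax total = $61.82 + $34.94 = $96.76
Taxable wages = $1,127.00 − $96.76 = $1,030.24
State income tax: $1,030.24 × 0.073 = $75.21
Medicare tax: $1,127.00 × 0.0182 = $20.51
AD&D insurance premium: $108.65
Roth contribution: $89.76
Health insurance premium: $71.88
Total deductions = $61.82 + $34.94 + $75.21 + $20.51 + $108.65 + $89.76 + $71.88 = $462.77
Net pay = $1,127.00 − $462.77 = $664.23

$664.23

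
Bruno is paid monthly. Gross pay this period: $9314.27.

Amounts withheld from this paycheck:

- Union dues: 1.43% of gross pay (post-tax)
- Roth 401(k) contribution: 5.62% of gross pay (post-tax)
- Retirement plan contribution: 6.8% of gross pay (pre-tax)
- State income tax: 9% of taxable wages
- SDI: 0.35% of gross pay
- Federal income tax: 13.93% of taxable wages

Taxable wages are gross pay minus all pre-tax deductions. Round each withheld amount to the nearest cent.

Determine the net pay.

Retirement plan contribution: $9314.27 × 0.068 = $633.37
Taxable wages = $9314.27 − $633.37 = $8680.90
Federal income tax: $8680.90 × 0.1393 = $1209.25
State income tax: $8680.90 × 0.09 = $781.28
SDI: $9314.27 × 0.0035 = $32.60
Roth 401(k) contribution: $9314.27 × 0.0562 = $523.46
Union dues: $9314.27 × 0.0143 = $133.19
Total deductions = $633.37 + $1209.25 + $781.28 + $32.60 + $523.46 + $133.19 = $3313.15
Net pay = $9314.27 − $3313.15 = $6001.12

$6001.12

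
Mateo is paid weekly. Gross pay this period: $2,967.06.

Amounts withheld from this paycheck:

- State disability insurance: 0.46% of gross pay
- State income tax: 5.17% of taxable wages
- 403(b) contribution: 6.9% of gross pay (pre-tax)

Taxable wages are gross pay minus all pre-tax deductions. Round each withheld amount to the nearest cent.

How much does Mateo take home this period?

$2,605.87

403(b) contribution: $2,967.06 × 0.069 = $204.73
Taxable wages = $2,967.06 − $204.73 = $2,762.33
State income tax: $2,762.33 × 0.0517 = $142.81
State disability insurance: $2,967.06 × 0.0046 = $13.65
Total deductions = $204.73 + $142.81 + $13.65 = $361.19
Net pay = $2,967.06 − $361.19 = $2,605.87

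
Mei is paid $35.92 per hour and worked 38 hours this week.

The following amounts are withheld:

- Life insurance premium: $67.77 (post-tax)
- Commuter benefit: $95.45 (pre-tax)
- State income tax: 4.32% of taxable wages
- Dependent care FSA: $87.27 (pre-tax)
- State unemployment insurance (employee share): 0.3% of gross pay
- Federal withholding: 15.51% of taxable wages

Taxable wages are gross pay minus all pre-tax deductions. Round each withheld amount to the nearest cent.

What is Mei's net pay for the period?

Gross pay: 38 × $35.92 = $1364.96
Commuter benefit: $95.45
Dependent care FSA: $87.27
Pre-tax total = $95.45 + $87.27 = $182.72
Taxable wages = $1364.96 − $182.72 = $1182.24
State income tax: $1182.24 × 0.0432 = $51.07
Federal withholding: $1182.24 × 0.1551 = $183.37
State unemployment insurance (employee share): $1364.96 × 0.003 = $4.09
Life insurance premium: $67.77
Total deductions = $95.45 + $87.27 + $51.07 + $183.37 + $4.09 + $67.77 = $489.02
Net pay = $1364.96 − $489.02 = $875.94

$875.94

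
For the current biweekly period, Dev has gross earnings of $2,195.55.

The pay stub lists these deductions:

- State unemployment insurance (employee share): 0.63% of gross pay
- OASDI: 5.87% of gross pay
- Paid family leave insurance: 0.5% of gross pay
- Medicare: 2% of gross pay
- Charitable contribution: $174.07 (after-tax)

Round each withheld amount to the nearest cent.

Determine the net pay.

$1,823.88

Paid family leave insurance: $2,195.55 × 0.005 = $10.98
State unemployment insurance (employee share): $2,195.55 × 0.0063 = $13.83
OASDI: $2,195.55 × 0.0587 = $128.88
Medicare: $2,195.55 × 0.02 = $43.91
Charitable contribution: $174.07
Total deductions = $10.98 + $13.83 + $128.88 + $43.91 + $174.07 = $371.67
Net pay = $2,195.55 − $371.67 = $1,823.88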